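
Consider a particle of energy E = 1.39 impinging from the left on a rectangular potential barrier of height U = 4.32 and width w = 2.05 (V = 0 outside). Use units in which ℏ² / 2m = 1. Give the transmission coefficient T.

T = 0.00312

Since E < U the interior solution is evanescent with decay constant κ = √(2m(U − E))/ℏ = 1.712.
κw = 3.509, sinh(κw) = 16.69.
Matching ψ, ψ′ at both faces gives T = [1 + U² sinh²(κw) / (4E(U − E))]⁻¹ = 1/320.2 = 0.00312.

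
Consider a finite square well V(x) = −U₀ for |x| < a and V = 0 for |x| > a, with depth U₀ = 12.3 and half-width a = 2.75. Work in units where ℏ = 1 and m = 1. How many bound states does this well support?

Define the well-strength parameter z₀ = (a/ℏ)√(2mU₀) = 2.75 × √(2·1·12.3) = 13.64.
The even/odd transcendental equations gain one root per π/2 in z₀, giving N = 1 + ⌊2z₀/π⌋ = 1 + ⌊8.683⌋ = 9.

N = 9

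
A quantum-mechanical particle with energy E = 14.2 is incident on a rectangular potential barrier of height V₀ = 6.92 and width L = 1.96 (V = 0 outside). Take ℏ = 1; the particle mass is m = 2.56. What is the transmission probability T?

Above the barrier the interior wavenumber is k₂ = √(2m(E − V₀))/ℏ = 6.105, giving phase k₂L = 11.97.
Matching at both interfaces gives T⁻¹ = 1 + V₀² sin²(k₂L) / [4E(E − V₀)] = 1.037, hence T = 0.964.

T = 0.964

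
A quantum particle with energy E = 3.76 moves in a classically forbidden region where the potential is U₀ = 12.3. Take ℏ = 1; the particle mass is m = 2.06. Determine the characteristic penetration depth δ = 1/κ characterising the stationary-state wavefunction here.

Since E < U₀ the TISE in this region is ψ'' = κ²ψ with κ = √(2m(U₀ − E))/ℏ.
κ = √(2 × 2.06 × 8.54) = 5.932. The penetration depth is δ = 1/κ = 0.169.

δ = 0.169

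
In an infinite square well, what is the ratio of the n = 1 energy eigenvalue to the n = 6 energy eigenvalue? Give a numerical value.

0.0277778

E_n = n²π²ℏ²/(2mL²) so the ratio is n₂²/n₁² = 1/36 = 0.0277778.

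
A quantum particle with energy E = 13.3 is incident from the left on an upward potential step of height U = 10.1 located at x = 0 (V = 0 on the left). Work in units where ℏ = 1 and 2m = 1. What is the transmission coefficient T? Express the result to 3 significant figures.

The wavenumbers are k₁ = √(2mE)/ℏ = 3.647 on the left and k₂ = √(2m(E − U))/ℏ = 1.789 on the right.
Matching ψ and ψ′ at x = 0 gives r = (k₁ − k₂)/(k₁ + k₂), so R = r² = 0.1168 and T = 1 − R = 0.8832.

T = 0.883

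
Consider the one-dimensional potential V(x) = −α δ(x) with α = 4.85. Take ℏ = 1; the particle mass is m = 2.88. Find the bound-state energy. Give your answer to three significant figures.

For x ≠ 0 the bound state is ψ ∝ e^{−κ|x|}; integrating the TISE across the delta gives the cusp condition 2κ = 2mα/ℏ², so κ = 13.97.
Then E = −ℏ²κ²/(2m) = −mα²/(2ℏ²) = -33.87.

E = -33.9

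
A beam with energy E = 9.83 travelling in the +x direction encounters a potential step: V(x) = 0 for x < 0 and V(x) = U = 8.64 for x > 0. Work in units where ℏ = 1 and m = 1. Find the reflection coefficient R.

The wavenumbers are k₁ = √(2mE)/ℏ = 4.434 on the left and k₂ = √(2m(E − U))/ℏ = 1.543 on the right.
Continuity of ψ and ψ′ at the step yields the reflection amplitude r = (k₁ − k₂)/(k₁ + k₂) = 0.4838; thus R = |r|² = 0.2340, T = 0.7660.

R = 0.234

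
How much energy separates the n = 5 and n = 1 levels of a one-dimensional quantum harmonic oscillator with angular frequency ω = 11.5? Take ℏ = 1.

ΔE = 46.0

E_n = ℏω(n + ½), so ΔE = (5 − 1) ℏω = 4 × 11.5 = 46.00.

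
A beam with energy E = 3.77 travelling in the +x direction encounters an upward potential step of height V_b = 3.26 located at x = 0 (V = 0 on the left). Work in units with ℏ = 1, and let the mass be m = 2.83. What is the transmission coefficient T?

The wavenumbers are k₁ = √(2mE)/ℏ = 4.619 on the left and k₂ = √(2m(E − V_b))/ℏ = 1.699 on the right.
Continuity of ψ and ψ′ at the step yields the reflection amplitude r = (k₁ − k₂)/(k₁ + k₂) = 0.4622; thus R = |r|² = 0.2136, T = 0.7864.

T = 0.786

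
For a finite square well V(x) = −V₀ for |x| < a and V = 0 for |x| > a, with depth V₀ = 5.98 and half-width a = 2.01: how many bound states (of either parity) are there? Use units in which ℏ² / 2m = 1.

Define the well-strength parameter z₀ = (a/ℏ)√(2mV₀) = 2.01 × √(2·0.5·5.98) = 4.915.
A new bound state (alternating even/odd) appears each time z₀ passes a multiple of π/2, so N = ⌊2z₀/π⌋ + 1 = ⌊3.129⌋ + 1 = 4.

N = 4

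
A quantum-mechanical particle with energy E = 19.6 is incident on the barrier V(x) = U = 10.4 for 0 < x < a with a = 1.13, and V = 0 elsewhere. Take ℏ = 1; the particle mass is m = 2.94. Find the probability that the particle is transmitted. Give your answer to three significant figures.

T = 0.892

E > U: inside the barrier k₂ = √(2m(E − U))/ℏ = 7.355, k₂a = 8.311.
Matching at both interfaces gives T⁻¹ = 1 + U² sin²(k₂a) / [4E(E − U)] = 1.121, hence T = 0.892.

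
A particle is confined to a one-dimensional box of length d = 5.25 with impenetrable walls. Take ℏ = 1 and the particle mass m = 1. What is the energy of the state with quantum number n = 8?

E = 11.5

Requiring ψ(0) = ψ(d) = 0 quantises k = nπ/d, hence E_n = ℏ²k²/2m = n²π²ℏ²/(2md²).
E_8 = 8² × π² / (2 × 1 × 5.25²) = 11.46.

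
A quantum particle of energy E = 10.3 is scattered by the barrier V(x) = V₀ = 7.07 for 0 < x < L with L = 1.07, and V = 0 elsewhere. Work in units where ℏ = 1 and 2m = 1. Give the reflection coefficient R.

E > V₀: inside the barrier k₂ = √(2m(E − V₀))/ℏ = 1.797, k₂L = 1.923.
T = [1 + V₀² sin²(k₂L) / (4E(E − V₀))]⁻¹ = 1/1.331 = 0.751.
R = 1 − T = 0.249.

R = 0.249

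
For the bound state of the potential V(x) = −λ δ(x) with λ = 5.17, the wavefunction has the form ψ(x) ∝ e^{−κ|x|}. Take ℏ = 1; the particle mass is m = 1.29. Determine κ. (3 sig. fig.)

Integrating the TISE across x = 0 gives the cusp condition ψ'(0⁺) − ψ'(0⁻) = −(2mλ/ℏ²)ψ(0).
With ψ ∝ e^{−κ|x|} this yields −2κ = −2mλ/ℏ², so κ = mλ/ℏ² = 6.669.

κ = 6.67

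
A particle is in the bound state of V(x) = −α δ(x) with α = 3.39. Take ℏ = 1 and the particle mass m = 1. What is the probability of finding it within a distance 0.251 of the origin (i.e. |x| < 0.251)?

P = 0.818

The normalised bound state is ψ = √κ e^{−κ|x|} with κ = mα/ℏ² = 3.390.
P(|x| < d) = ∫_{−d}^{d} κ e^{−2κ|x|} dx = 1 − e^{−2κd} = 1 − e^{−1.702} = 0.8176.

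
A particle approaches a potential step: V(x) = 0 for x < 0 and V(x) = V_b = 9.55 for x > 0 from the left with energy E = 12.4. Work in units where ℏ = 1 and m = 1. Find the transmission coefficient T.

T = 0.876

The wavenumbers are k₁ = √(2mE)/ℏ = 4.980 on the left and k₂ = √(2m(E − V_b))/ℏ = 2.387 on the right.
Matching ψ and ψ′ at x = 0 gives r = (k₁ − k₂)/(k₁ + k₂), so R = r² = 0.1238 and T = 1 − R = 0.8762.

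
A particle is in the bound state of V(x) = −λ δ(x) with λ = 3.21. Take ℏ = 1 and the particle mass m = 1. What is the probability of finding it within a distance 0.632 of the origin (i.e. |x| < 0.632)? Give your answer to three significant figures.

P = 0.983

The normalised bound state is ψ = √κ e^{−κ|x|} with κ = mλ/ℏ² = 3.210.
P(|x| < d) = ∫_{−d}^{d} κ e^{−2κ|x|} dx = 1 − e^{−2κd} = 1 − e^{−4.057} = 0.9827.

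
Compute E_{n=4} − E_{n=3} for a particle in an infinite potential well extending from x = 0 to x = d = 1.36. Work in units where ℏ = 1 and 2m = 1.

E_n = n²π²ℏ²/(2md²), so ΔE = (4² − 3²) π²ℏ²/(2md²).
ΔE = 7 × π² / (2 × 0.5 × 1.36²) = 37.35.

ΔE = 37.4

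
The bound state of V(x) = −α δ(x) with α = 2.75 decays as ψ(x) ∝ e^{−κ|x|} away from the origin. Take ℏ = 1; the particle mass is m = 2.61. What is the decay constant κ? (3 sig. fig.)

κ = 7.18

Integrating the TISE across x = 0 gives the cusp condition ψ'(0⁺) − ψ'(0⁻) = −(2mα/ℏ²)ψ(0).
With ψ ∝ e^{−κ|x|} this yields −2κ = −2mα/ℏ², so κ = mα/ℏ² = 7.178.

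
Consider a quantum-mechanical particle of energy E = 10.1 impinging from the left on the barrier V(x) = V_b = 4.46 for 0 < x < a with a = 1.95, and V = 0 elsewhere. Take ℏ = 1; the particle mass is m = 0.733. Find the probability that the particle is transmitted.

T = 0.967

Above the barrier the interior wavenumber is k₂ = √(2m(E − V_b))/ℏ = 2.875, giving phase k₂a = 5.607.
T = [1 + V_b² sin²(k₂a) / (4E(E − V_b))]⁻¹ = 1/1.034 = 0.967.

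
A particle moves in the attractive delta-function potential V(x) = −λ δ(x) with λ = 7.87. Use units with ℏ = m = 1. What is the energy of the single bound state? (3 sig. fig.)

E = -31.0

For x ≠ 0 the bound state is ψ ∝ e^{−κ|x|}; integrating the TISE across the delta gives the cusp condition 2κ = 2mλ/ℏ², so κ = 7.870.
Then E = −ℏ²κ²/(2m) = −mλ²/(2ℏ²) = -30.97.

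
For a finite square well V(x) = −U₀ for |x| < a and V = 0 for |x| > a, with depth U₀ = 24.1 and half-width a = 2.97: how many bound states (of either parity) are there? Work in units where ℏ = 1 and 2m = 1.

The dimensionless depth is z₀ = a√(2mU₀)/ℏ = 2.97 × √(24.10) = 14.58.
A new bound state (alternating even/odd) appears each time z₀ passes a multiple of π/2, so N = ⌊2z₀/π⌋ + 1 = ⌊9.282⌋ + 1 = 10.

N = 10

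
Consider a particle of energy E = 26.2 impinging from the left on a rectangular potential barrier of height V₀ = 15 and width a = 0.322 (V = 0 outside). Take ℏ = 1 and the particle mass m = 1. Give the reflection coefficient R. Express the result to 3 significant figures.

R = 0.161

Above the barrier the interior wavenumber is k₂ = √(2m(E − V₀))/ℏ = 4.733, giving phase k₂a = 1.524.
Matching at both interfaces gives T⁻¹ = 1 + V₀² sin²(k₂a) / [4E(E − V₀)] = 1.191, hence T = 0.839.
R = 1 − T = 0.161.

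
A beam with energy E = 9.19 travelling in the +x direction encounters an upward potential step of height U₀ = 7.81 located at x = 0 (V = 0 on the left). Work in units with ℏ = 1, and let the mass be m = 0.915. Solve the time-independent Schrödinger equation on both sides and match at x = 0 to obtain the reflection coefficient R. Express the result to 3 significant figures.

On each side the TISE gives plane waves with k = √(2m(E − V))/ℏ: k₁ = √(2·0.915·9.19) = 4.101, k₂ = √(2·0.915·1.38) = 1.589.
Matching ψ and ψ′ at x = 0 gives r = (k₁ − k₂)/(k₁ + k₂), so R = r² = 0.1949 and T = 1 − R = 0.8051.

R = 0.195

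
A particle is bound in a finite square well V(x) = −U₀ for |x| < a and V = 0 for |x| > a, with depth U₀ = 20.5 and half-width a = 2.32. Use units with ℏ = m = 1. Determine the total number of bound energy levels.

The dimensionless depth is z₀ = a√(2mU₀)/ℏ = 2.32 × √(41.00) = 14.86.
A new bound state (alternating even/odd) appears each time z₀ passes a multiple of π/2, so N = ⌊2z₀/π⌋ + 1 = ⌊9.457⌋ + 1 = 10.

N = 10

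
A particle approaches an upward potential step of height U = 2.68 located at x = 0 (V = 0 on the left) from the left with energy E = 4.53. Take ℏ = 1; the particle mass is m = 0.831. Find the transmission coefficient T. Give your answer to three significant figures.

T = 0.952

On each side the TISE gives plane waves with k = √(2m(E − V))/ℏ: k₁ = √(2·0.831·4.53) = 2.744, k₂ = √(2·0.831·1.85) = 1.753.
Matching ψ and ψ′ at x = 0 gives r = (k₁ − k₂)/(k₁ + k₂), so R = r² = 0.04850 and T = 1 − R = 0.9515.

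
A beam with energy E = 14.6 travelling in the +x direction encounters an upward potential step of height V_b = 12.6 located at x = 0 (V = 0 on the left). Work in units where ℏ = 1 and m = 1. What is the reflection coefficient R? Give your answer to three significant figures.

R = 0.211

On each side the TISE gives plane waves with k = √(2m(E − V))/ℏ: k₁ = √(2·1·14.6) = 5.404, k₂ = √(2·1·2) = 2.000.
Matching ψ and ψ′ at x = 0 gives r = (k₁ − k₂)/(k₁ + k₂), so R = r² = 0.2114 and T = 1 − R = 0.7886.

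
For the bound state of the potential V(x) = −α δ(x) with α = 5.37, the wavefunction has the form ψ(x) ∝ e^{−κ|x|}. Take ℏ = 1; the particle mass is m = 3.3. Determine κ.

κ = 17.7

Integrate −(ℏ²/2m)ψ'' − αδ(x)ψ = Eψ from −ε to +ε: the ψ'' term gives ψ'(0⁺) − ψ'(0⁻) and the δ term gives −(2mα/ℏ²)ψ(0).
With ψ ∝ e^{−κ|x|} this yields −2κ = −2mα/ℏ², so κ = mα/ℏ² = 17.72.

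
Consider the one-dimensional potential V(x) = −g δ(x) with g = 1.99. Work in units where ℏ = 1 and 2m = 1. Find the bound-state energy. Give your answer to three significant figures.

E = -0.990

The bound state is ψ(x) = √κ e^{−κ|x|}. The derivative jump ψ'(0⁺) − ψ'(0⁻) = −(2mg/ℏ²)ψ(0) fixes κ = mg/ℏ² = 0.9950.
Then E = −ℏ²κ²/(2m) = −mg²/(2ℏ²) = -0.9900.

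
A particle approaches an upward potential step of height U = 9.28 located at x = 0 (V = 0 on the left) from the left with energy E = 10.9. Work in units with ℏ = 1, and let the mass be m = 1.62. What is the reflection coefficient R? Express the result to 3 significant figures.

On each side the TISE gives plane waves with k = √(2m(E − V))/ℏ: k₁ = √(2·1.62·10.9) = 5.943, k₂ = √(2·1.62·1.62) = 2.291.
Continuity of ψ and ψ′ at the step yields the reflection amplitude r = (k₁ − k₂)/(k₁ + k₂) = 0.4435; thus R = |r|² = 0.1967, T = 0.8033.

R = 0.197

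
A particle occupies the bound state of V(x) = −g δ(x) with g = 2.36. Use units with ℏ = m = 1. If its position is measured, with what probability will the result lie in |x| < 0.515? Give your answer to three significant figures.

The normalised bound state is ψ = √κ e^{−κ|x|} with κ = mg/ℏ² = 2.360.
P(|x| < d) = ∫_{−d}^{d} κ e^{−2κ|x|} dx = 1 − e^{−2κd} = 1 − e^{−2.431} = 0.9120.

P = 0.912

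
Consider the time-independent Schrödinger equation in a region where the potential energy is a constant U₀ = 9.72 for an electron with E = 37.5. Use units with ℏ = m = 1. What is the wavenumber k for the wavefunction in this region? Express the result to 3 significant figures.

k = 7.45

With E > U₀ the solution is oscillatory, ψ ∝ e^{±ikx} with k = √(2m(E − U₀))/ℏ.
k = √(2 × 1 × 27.78) = 7.454.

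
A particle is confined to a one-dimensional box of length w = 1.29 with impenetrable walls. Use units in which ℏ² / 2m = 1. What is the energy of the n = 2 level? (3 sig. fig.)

The infinite-well eigenfunctions ψ_n = √(2/w) sin(nπx/w) vanish at both walls, giving E_n = n²π²ℏ²/(2mw²).
E_2 = 2² × π² / (2 × 0.5 × 1.29²) = 23.72.

E = 23.7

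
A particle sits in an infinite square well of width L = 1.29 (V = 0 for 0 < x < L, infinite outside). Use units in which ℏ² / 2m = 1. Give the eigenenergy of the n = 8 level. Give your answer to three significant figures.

E = 380

The infinite-well eigenfunctions ψ_n = √(2/L) sin(nπx/L) vanish at both walls, giving E_n = n²π²ℏ²/(2mL²).
E_8 = 8² × π² / (2 × 0.5 × 1.29²) = 379.6.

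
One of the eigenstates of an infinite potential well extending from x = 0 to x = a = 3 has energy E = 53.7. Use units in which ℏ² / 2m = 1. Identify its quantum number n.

From E_n = n²π²ℏ²/(2ma²) invert to n = √(2ma²E)/(πℏ).
n = (3/π) × √(2 × 0.5 × 53.7) = 6.998 → n = 7.

n = 7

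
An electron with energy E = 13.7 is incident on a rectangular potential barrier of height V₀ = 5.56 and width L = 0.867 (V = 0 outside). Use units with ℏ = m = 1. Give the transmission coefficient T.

T = 0.992

E > V₀: inside the barrier k₂ = √(2m(E − V₀))/ℏ = 4.035, k₂L = 3.498.
Matching at both interfaces gives T⁻¹ = 1 + V₀² sin²(k₂L) / [4E(E − V₀)] = 1.008, hence T = 0.992.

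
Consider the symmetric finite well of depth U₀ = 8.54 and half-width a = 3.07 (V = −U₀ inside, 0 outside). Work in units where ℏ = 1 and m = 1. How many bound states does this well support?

The dimensionless depth is z₀ = a√(2mU₀)/ℏ = 3.07 × √(17.08) = 12.69.
The even/odd transcendental equations gain one root per π/2 in z₀, giving N = 1 + ⌊2z₀/π⌋ = 1 + ⌊8.077⌋ = 9.

N = 9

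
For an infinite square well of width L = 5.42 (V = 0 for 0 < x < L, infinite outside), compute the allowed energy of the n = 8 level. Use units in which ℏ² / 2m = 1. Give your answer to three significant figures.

The infinite-well eigenfunctions ψ_n = √(2/L) sin(nπx/L) vanish at both walls, giving E_n = n²π²ℏ²/(2mL²).
E_8 = 8² × π² / (2 × 0.5 × 5.42²) = 21.50.

E = 21.5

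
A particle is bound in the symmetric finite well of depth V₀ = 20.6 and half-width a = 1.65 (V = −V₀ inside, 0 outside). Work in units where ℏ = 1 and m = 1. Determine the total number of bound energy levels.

The dimensionless depth is z₀ = a√(2mV₀)/ℏ = 1.65 × √(41.20) = 10.59.
A new bound state (alternating even/odd) appears each time z₀ passes a multiple of π/2, so N = ⌊2z₀/π⌋ + 1 = ⌊6.742⌋ + 1 = 7.

N = 7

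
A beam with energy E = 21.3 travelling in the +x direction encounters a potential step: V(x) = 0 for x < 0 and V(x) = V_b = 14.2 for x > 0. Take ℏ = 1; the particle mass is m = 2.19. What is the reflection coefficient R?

R = 0.0718

The wavenumbers are k₁ = √(2mE)/ℏ = 9.659 on the left and k₂ = √(2m(E − V_b))/ℏ = 5.577 on the right.
Continuity of ψ and ψ′ at the step yields the reflection amplitude r = (k₁ − k₂)/(k₁ + k₂) = 0.2679; thus R = |r|² = 0.07180, T = 0.9282.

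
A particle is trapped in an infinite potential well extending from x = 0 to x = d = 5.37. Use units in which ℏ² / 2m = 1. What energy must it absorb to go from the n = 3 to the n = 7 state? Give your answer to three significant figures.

ΔE = 13.7

E_n = n²π²ℏ²/(2md²), so ΔE = (7² − 3²) π²ℏ²/(2md²).
ΔE = 40 × π² / (2 × 0.5 × 5.37²) = 13.69.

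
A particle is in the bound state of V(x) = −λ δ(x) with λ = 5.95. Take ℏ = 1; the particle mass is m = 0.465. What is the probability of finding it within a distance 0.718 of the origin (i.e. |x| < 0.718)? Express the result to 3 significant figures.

The normalised bound state is ψ = √κ e^{−κ|x|} with κ = mλ/ℏ² = 2.767.
P(|x| < d) = ∫_{−d}^{d} κ e^{−2κ|x|} dx = 1 − e^{−2κd} = 1 − e^{−3.973} = 0.9812.

P = 0.981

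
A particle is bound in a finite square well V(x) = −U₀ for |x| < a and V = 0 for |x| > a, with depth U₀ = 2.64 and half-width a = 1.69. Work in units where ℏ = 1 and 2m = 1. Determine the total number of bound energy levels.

Define the well-strength parameter z₀ = (a/ℏ)√(2mU₀) = 1.69 × √(2·0.5·2.64) = 2.746.
The even/odd transcendental equations gain one root per π/2 in z₀, giving N = 1 + ⌊2z₀/π⌋ = 1 + ⌊1.748⌋ = 2.

N = 2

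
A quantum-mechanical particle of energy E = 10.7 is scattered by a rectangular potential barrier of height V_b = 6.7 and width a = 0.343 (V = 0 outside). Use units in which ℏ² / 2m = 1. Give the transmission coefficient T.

T = 0.905

E > V_b: inside the barrier k₂ = √(2m(E − V_b))/ℏ = 2.000, k₂a = 0.6860.
Matching at both interfaces gives T⁻¹ = 1 + V_b² sin²(k₂a) / [4E(E − V_b)] = 1.105, hence T = 0.905.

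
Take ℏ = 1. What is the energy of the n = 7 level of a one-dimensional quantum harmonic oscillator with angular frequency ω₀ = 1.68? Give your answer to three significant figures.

E = 12.6

Using E_n = (n + ½)ℏω₀: E_7 = 7.5 × 1.68 = 12.60.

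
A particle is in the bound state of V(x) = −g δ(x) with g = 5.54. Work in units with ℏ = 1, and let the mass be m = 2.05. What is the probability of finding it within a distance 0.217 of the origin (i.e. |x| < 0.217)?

The normalised bound state is ψ = √κ e^{−κ|x|} with κ = mg/ℏ² = 11.36.
P(|x| < d) = ∫_{−d}^{d} κ e^{−2κ|x|} dx = 1 − e^{−2κd} = 1 − e^{−4.929} = 0.9928.

P = 0.993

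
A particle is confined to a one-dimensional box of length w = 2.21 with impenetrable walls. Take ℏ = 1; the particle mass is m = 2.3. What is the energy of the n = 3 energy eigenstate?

E = 3.95

Requiring ψ(0) = ψ(w) = 0 quantises k = nπ/w, hence E_n = ℏ²k²/2m = n²π²ℏ²/(2mw²).
E_3 = 3² × π² / (2 × 2.3 × 2.21²) = 3.954.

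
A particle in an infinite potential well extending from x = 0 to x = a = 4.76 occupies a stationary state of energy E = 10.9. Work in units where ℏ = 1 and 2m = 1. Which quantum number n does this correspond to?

From E_n = n²π²ℏ²/(2ma²) invert to n = √(2ma²E)/(πℏ).
n = (4.76/π) × √(2 × 0.5 × 10.9) = 5.002 → n = 5.

n = 5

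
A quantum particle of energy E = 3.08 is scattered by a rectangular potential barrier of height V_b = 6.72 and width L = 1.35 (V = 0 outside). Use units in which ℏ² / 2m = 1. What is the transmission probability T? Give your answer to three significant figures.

T = 0.0227

E < V_b: inside the barrier ψ ∝ e^{±κx} with κ = √(2m(V_b − E))/ℏ = 1.908.
κL = 2.576, sinh(κL) = 6.532.
The exact tunnelling result is T⁻¹ = 1 + V_b² sinh²(κL) / [4E(V_b − E)] = 43.96, so T = 0.0227.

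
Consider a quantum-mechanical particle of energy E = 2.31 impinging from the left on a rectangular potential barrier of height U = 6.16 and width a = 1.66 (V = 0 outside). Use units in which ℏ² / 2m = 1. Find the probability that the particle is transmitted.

Since E < U the interior solution is evanescent with decay constant κ = √(2m(U − E))/ℏ = 1.962.
κa = 3.257, sinh(κa) = 12.97.
The exact tunnelling result is T⁻¹ = 1 + U² sinh²(κa) / [4E(U − E)] = 180.4, so T = 0.00554.

T = 0.00554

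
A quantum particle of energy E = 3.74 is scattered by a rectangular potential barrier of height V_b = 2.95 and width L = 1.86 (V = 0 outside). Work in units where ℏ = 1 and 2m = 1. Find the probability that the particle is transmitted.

T = 0.578

E > V_b: inside the barrier k₂ = √(2m(E − V_b))/ℏ = 0.8888, k₂L = 1.653.
T = [1 + V_b² sin²(k₂L) / (4E(E − V_b))]⁻¹ = 1/1.731 = 0.578.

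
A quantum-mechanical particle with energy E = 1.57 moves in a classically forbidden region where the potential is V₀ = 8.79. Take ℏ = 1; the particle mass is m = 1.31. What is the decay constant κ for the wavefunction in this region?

Since E < V₀ the TISE in this region is ψ'' = κ²ψ with κ = √(2m(V₀ − E))/ℏ.
κ = √(2 × 1.31 × 7.22) = 4.349.

κ = 4.35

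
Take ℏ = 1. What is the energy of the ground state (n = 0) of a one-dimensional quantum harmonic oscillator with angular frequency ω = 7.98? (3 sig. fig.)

Using E_n = (n + ½)ℏω: E_0 = 0.5 × 7.98 = 3.990.

E = 3.99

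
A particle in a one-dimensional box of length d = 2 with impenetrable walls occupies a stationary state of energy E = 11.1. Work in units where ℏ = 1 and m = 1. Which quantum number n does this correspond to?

n = 3

From E_n = n²π²ℏ²/(2md²) invert to n = √(2md²E)/(πℏ).
n = (2/π) × √(2 × 1 × 11.1) = 3.000 → n = 3.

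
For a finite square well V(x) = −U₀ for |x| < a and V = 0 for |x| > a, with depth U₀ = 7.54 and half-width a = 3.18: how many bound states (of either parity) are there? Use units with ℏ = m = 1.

N = 8

The dimensionless depth is z₀ = a√(2mU₀)/ℏ = 3.18 × √(15.08) = 12.35.
The even/odd transcendental equations gain one root per π/2 in z₀, giving N = 1 + ⌊2z₀/π⌋ = 1 + ⌊7.862⌋ = 8.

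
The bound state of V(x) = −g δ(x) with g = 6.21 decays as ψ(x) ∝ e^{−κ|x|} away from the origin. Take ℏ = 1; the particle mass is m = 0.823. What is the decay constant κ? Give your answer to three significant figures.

Integrate −(ℏ²/2m)ψ'' − gδ(x)ψ = Eψ from −ε to +ε: the ψ'' term gives ψ'(0⁺) − ψ'(0⁻) and the δ term gives −(2mg/ℏ²)ψ(0).
With ψ ∝ e^{−κ|x|} this yields −2κ = −2mg/ℏ², so κ = mg/ℏ² = 5.111.

κ = 5.11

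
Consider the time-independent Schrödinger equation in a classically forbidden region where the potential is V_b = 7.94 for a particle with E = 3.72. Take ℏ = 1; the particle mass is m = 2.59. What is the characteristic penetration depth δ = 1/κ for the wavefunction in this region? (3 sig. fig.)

Since E < V_b the TISE in this region is ψ'' = κ²ψ with κ = √(2m(V_b − E))/ℏ.
κ = √(2 × 2.59 × 4.22) = 4.675. The penetration depth is δ = 1/κ = 0.214.

δ = 0.214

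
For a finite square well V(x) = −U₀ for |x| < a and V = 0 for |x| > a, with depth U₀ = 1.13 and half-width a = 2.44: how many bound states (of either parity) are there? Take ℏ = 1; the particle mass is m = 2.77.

The dimensionless depth is z₀ = a√(2mU₀)/ℏ = 2.44 × √(6.260) = 6.105.
The even/odd transcendental equations gain one root per π/2 in z₀, giving N = 1 + ⌊2z₀/π⌋ = 1 + ⌊3.887⌋ = 4.

N = 4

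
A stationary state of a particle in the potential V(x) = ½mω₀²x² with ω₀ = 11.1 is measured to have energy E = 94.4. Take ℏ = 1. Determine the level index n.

n = 8

Invert E_n = (n + ½)ℏω₀: n = E/ℏω₀ − ½ = 8.005, so n = 8.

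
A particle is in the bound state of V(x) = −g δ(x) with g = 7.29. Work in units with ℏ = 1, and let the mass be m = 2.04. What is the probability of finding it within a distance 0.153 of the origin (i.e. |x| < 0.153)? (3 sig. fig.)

The normalised bound state is ψ = √κ e^{−κ|x|} with κ = mg/ℏ² = 14.87.
P(|x| < d) = ∫_{−d}^{d} κ e^{−2κ|x|} dx = 1 − e^{−2κd} = 1 − e^{−4.551} = 0.9894.

P = 0.989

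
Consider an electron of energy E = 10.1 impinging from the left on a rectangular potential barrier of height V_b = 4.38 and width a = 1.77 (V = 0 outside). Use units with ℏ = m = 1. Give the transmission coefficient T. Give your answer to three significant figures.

T = 0.993

Above the barrier the interior wavenumber is k₂ = √(2m(E − V_b))/ℏ = 3.382, giving phase k₂a = 5.987.
Matching at both interfaces gives T⁻¹ = 1 + V_b² sin²(k₂a) / [4E(E − V_b)] = 1.007, hence T = 0.993.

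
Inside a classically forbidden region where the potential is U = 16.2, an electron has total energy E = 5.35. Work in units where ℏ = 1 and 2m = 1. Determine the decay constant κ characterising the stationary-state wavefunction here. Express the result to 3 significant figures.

κ = 3.29

Since E < U the TISE in this region is ψ'' = κ²ψ with κ = √(2m(U − E))/ℏ.
κ = √(2 × 0.5 × 10.85) = 3.294.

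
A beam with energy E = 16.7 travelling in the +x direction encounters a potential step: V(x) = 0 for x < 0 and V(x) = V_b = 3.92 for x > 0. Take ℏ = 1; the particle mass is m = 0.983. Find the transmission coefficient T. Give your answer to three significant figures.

On each side the TISE gives plane waves with k = √(2m(E − V))/ℏ: k₁ = √(2·0.983·16.7) = 5.730, k₂ = √(2·0.983·12.78) = 5.013.
Continuity of ψ and ψ′ at the step yields the reflection amplitude r = (k₁ − k₂)/(k₁ + k₂) = 0.06678; thus R = |r|² = 0.004460, T = 0.9955.

T = 0.996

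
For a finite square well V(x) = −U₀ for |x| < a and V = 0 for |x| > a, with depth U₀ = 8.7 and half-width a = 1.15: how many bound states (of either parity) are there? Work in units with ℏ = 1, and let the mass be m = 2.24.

Define the well-strength parameter z₀ = (a/ℏ)√(2mU₀) = 1.15 × √(2·2.24·8.7) = 7.180.
The even/odd transcendental equations gain one root per π/2 in z₀, giving N = 1 + ⌊2z₀/π⌋ = 1 + ⌊4.571⌋ = 5.

N = 5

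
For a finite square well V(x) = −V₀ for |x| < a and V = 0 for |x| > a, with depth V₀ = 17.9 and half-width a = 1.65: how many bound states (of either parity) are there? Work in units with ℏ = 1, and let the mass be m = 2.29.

The dimensionless depth is z₀ = a√(2mV₀)/ℏ = 1.65 × √(81.98) = 14.94.
The even/odd transcendental equations gain one root per π/2 in z₀, giving N = 1 + ⌊2z₀/π⌋ = 1 + ⌊9.511⌋ = 10.

N = 10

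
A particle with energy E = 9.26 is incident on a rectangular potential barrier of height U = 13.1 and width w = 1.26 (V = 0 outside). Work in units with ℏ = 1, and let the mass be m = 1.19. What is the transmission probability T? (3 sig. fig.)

E < U: inside the barrier ψ ∝ e^{±κx} with κ = √(2m(U − E))/ℏ = 3.023.
κw = 3.809, sinh(κw) = 22.54.
Matching ψ, ψ′ at both faces gives T = [1 + U² sinh²(κw) / (4E(U − E))]⁻¹ = 1/614.2 = 0.00163.

T = 0.00163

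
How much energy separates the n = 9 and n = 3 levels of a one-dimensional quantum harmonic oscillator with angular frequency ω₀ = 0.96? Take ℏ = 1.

ΔE = 5.76

E_n = ℏω₀(n + ½), so ΔE = (9 − 3) ℏω₀ = 6 × 0.96 = 5.760.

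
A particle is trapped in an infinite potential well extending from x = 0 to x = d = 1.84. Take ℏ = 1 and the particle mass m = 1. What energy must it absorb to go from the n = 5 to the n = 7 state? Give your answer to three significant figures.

E_n = n²π²ℏ²/(2md²), so ΔE = (7² − 5²) π²ℏ²/(2md²).
ΔE = 24 × π² / (2 × 1 × 1.84²) = 34.98.

ΔE = 35.0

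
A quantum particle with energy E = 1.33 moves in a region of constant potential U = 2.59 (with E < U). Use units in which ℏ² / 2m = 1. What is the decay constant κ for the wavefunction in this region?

Since E < U the TISE in this region is ψ'' = κ²ψ with κ = √(2m(U − E))/ℏ.
κ = √(2 × 0.5 × 1.26) = 1.122.

κ = 1.12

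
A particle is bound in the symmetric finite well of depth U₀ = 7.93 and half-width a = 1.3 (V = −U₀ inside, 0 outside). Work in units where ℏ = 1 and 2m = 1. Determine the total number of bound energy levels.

N = 3

The dimensionless depth is z₀ = a√(2mU₀)/ℏ = 1.3 × √(7.930) = 3.661.
The even/odd transcendental equations gain one root per π/2 in z₀, giving N = 1 + ⌊2z₀/π⌋ = 1 + ⌊2.331⌋ = 3.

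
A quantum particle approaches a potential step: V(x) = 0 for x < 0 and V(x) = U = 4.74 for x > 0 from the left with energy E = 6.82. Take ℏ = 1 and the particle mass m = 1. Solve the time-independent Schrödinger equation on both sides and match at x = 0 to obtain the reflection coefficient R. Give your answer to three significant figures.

On each side the TISE gives plane waves with k = √(2m(E − V))/ℏ: k₁ = √(2·1·6.82) = 3.693, k₂ = √(2·1·2.08) = 2.040.
Matching ψ and ψ′ at x = 0 gives r = (k₁ − k₂)/(k₁ + k₂), so R = r² = 0.08320 and T = 1 − R = 0.9168.

R = 0.0832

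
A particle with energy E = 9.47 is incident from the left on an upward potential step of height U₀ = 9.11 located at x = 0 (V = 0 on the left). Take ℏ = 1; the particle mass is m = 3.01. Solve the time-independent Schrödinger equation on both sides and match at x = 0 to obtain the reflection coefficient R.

On each side the TISE gives plane waves with k = √(2m(E − V))/ℏ: k₁ = √(2·3.01·9.47) = 7.550, k₂ = √(2·3.01·0.36) = 1.472.
Continuity of ψ and ψ′ at the step yields the reflection amplitude r = (k₁ − k₂)/(k₁ + k₂) = 0.6737; thus R = |r|² = 0.4538, T = 0.5462.

R = 0.454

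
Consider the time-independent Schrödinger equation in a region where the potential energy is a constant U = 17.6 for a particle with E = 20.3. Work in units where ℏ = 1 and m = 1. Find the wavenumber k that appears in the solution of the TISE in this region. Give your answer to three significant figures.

With E > U the solution is oscillatory, ψ ∝ e^{±ikx} with k = √(2m(E − U))/ℏ.
k = √(2 × 1 × 2.7) = 2.324.

k = 2.32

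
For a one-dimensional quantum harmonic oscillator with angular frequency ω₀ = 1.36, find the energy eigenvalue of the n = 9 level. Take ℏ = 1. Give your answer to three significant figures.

The oscillator eigenvalues are E_n = ℏω₀(n + ½), so E_9 = 1.36 × 9.5 = 12.92.

E = 12.9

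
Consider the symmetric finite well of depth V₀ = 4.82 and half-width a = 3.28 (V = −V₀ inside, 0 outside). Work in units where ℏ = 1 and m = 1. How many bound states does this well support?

N = 7

The dimensionless depth is z₀ = a√(2mV₀)/ℏ = 3.28 × √(9.640) = 10.18.
A new bound state (alternating even/odd) appears each time z₀ passes a multiple of π/2, so N = ⌊2z₀/π⌋ + 1 = ⌊6.483⌋ + 1 = 7.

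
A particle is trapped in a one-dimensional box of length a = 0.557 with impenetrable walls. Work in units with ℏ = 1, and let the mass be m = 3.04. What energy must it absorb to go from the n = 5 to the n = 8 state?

E_n = n²π²ℏ²/(2ma²), so ΔE = (8² − 5²) π²ℏ²/(2ma²).
ΔE = 39 × π² / (2 × 3.04 × 0.557²) = 204.1.

ΔE = 204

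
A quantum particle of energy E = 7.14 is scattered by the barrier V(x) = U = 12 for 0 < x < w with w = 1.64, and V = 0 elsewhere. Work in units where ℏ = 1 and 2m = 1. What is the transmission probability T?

T = 0.00279

E < U: inside the barrier ψ ∝ e^{±κx} with κ = √(2m(U − E))/ℏ = 2.205.
κw = 3.615, sinh(κw) = 18.57.
Matching ψ, ψ′ at both faces gives T = [1 + U² sinh²(κw) / (4E(U − E))]⁻¹ = 1/358.8 = 0.00279.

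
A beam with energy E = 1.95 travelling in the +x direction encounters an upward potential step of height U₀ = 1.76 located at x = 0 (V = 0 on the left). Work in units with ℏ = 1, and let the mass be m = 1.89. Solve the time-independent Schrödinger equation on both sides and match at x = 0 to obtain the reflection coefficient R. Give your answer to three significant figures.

R = 0.275

On each side the TISE gives plane waves with k = √(2m(E − V))/ℏ: k₁ = √(2·1.89·1.95) = 2.715, k₂ = √(2·1.89·0.19) = 0.8475.
Continuity of ψ and ψ′ at the step yields the reflection amplitude r = (k₁ − k₂)/(k₁ + k₂) = 0.5242; thus R = |r|² = 0.2748, T = 0.7252.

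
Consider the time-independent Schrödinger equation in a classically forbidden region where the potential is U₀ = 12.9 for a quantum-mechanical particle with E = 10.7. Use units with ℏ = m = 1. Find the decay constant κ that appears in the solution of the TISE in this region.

Since E < U₀ the TISE in this region is ψ'' = κ²ψ with κ = √(2m(U₀ − E))/ℏ.
κ = √(2 × 1 × 2.2) = 2.098.

κ = 2.10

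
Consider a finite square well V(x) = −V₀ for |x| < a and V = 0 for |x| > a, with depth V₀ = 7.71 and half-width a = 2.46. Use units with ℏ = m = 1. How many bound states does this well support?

The dimensionless depth is z₀ = a√(2mV₀)/ℏ = 2.46 × √(15.42) = 9.660.
The even/odd transcendental equations gain one root per π/2 in z₀, giving N = 1 + ⌊2z₀/π⌋ = 1 + ⌊6.150⌋ = 7.

N = 7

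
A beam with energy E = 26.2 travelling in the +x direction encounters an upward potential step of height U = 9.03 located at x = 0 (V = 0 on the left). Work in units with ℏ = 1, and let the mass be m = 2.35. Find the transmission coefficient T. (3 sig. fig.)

The wavenumbers are k₁ = √(2mE)/ℏ = 11.10 on the left and k₂ = √(2m(E − U))/ℏ = 8.983 on the right.
Continuity of ψ and ψ′ at the step yields the reflection amplitude r = (k₁ − k₂)/(k₁ + k₂) = 0.1053; thus R = |r|² = 0.01108, T = 0.9889.

T = 0.989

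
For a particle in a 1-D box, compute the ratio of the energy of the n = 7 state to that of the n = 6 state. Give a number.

1.36111

E_n = n²π²ℏ²/(2mL²) so the ratio is n₂²/n₁² = 49/36 = 1.36111.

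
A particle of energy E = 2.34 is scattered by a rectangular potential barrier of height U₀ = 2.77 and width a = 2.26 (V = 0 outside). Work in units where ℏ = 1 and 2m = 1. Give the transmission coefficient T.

Since E < U₀ the interior solution is evanescent with decay constant κ = √(2m(U₀ − E))/ℏ = 0.6557.
κa = 1.482, sinh(κa) = 2.087.
The exact tunnelling result is T⁻¹ = 1 + U₀² sinh²(κa) / [4E(U₀ − E)] = 9.305, so T = 0.107.

T = 0.107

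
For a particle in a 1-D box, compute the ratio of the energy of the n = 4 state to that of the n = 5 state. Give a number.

Since E_n ∝ n², the ratio is (4/5)² = 0.64.

0.64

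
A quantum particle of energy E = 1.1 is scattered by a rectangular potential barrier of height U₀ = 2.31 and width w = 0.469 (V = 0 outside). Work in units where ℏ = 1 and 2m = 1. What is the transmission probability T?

T = 0.774

Since E < U₀ the interior solution is evanescent with decay constant κ = √(2m(U₀ − E))/ℏ = 1.100.
κw = 0.5159, sinh(κw) = 0.5391.
The exact tunnelling result is T⁻¹ = 1 + U₀² sinh²(κw) / [4E(U₀ − E)] = 1.291, so T = 0.774.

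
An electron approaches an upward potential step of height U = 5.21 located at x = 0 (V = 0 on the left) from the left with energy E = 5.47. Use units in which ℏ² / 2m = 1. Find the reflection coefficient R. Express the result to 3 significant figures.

On each side the TISE gives plane waves with k = √(2m(E − V))/ℏ: k₁ = √(2·½·5.47) = 2.339, k₂ = √(2·½·0.26) = 0.5099.
Matching ψ and ψ′ at x = 0 gives r = (k₁ − k₂)/(k₁ + k₂), so R = r² = 0.4122 and T = 1 − R = 0.5878.

R = 0.412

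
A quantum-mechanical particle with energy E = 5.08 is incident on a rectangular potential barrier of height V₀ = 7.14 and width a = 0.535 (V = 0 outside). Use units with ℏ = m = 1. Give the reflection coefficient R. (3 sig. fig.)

R = 0.677

Since E < V₀ the interior solution is evanescent with decay constant κ = √(2m(V₀ − E))/ℏ = 2.030.
κa = 1.086, sinh(κa) = 1.312.
Matching ψ, ψ′ at both faces gives T = [1 + V₀² sinh²(κa) / (4E(V₀ − E))]⁻¹ = 1/3.097 = 0.323.
R = 1 − T = 0.677.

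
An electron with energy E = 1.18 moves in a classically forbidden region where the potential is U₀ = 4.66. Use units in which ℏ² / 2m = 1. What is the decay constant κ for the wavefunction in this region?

κ = 1.87

Since E < U₀ the TISE in this region is ψ'' = κ²ψ with κ = √(2m(U₀ − E))/ℏ.
κ = √(2 × 0.5 × 3.48) = 1.865.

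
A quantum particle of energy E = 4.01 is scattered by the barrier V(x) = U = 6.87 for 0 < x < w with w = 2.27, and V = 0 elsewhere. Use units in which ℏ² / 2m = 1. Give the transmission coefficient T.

T = 0.00180

E < U: inside the barrier ψ ∝ e^{±κx} with κ = √(2m(U − E))/ℏ = 1.691.
κw = 3.839, sinh(κw) = 23.23.
The exact tunnelling result is T⁻¹ = 1 + U² sinh²(κw) / [4E(U − E)] = 556.0, so T = 0.00180.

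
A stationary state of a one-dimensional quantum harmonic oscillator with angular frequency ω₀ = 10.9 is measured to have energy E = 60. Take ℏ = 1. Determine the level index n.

n = 5

Invert E_n = (n + ½)ℏω₀: n = E/ℏω₀ − ½ = 5.005, so n = 5.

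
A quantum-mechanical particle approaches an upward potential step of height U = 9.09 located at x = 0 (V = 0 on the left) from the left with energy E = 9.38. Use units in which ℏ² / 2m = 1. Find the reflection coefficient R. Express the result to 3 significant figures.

R = 0.491

On each side the TISE gives plane waves with k = √(2m(E − V))/ℏ: k₁ = √(2·½·9.38) = 3.063, k₂ = √(2·½·0.29) = 0.5385.
Continuity of ψ and ψ′ at the step yields the reflection amplitude r = (k₁ − k₂)/(k₁ + k₂) = 0.7009; thus R = |r|² = 0.4913, T = 0.5087.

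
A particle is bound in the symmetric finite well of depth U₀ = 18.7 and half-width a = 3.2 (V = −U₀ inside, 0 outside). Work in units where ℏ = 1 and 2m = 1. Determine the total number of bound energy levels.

N = 9

The dimensionless depth is z₀ = a√(2mU₀)/ℏ = 3.2 × √(18.70) = 13.84.
The even/odd transcendental equations gain one root per π/2 in z₀, giving N = 1 + ⌊2z₀/π⌋ = 1 + ⌊8.809⌋ = 9.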